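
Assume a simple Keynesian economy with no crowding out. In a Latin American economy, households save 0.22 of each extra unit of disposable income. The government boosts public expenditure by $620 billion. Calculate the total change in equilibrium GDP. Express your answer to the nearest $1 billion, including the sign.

+$2,818 billion

MPC = 1 − MPS = 1 − 0.22 = 0.78.
Government-spending multiplier = 1/(1 − MPC) = 1/(1 − 0.78) = 1/0.22 ≈ 4.545.
ΔY = k × ΔG = (+$620 billion) / 0.22 ≈ +$2,818 billion.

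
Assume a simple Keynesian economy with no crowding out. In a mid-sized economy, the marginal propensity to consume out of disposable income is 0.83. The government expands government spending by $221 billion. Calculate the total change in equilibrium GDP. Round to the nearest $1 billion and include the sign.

Government-spending multiplier = 1/(1 − MPC) = 1/(1 − 0.83) = 1/0.17 ≈ 5.882.
ΔY = k × ΔG = (+$221 billion) / 0.17 = +$1,300 billion.

+$1,300 billion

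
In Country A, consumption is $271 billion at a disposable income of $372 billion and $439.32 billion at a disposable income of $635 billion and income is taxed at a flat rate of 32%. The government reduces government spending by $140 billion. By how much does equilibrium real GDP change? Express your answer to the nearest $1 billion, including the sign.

MPC = ΔC/ΔYd = (439.32 − 271)/(635 − 372) = 168.32/263 = 0.64.
Expenditure multiplier = 1/(1 − c(1−t)) = 1/(1 − 0.64×0.68) = 1/0.5648 ≈ 1.771.
ΔY = k × ΔG = (−$140 billion) / 0.5648 ≈ −$248 billion.

−$248 billion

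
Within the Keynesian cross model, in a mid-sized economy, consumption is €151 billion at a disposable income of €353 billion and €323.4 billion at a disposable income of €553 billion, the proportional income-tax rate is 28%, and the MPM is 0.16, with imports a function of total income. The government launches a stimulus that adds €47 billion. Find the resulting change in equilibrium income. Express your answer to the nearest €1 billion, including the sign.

+€87 billion

MPC = ΔC/ΔYd = (323.4 − 151)/(553 − 353) = 172.4/200 = 0.862.
Expenditure multiplier = 1/(1 − c(1−t) + m) = 1/(1 − 0.862×0.72 + 0.16) = 1/0.53936 ≈ 1.854.
ΔY = k × ΔG = (+€47 billion) / 0.53936 ≈ +€87 billion.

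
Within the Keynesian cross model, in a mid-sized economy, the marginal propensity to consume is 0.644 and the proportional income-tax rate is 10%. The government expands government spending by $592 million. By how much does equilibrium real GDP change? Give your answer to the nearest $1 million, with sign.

+$1,408 million

Government-spending multiplier = 1/(1 − c(1−t)) = 1/(1 − 0.644×0.9) = 1/0.4204 ≈ 2.379.
ΔY = k × ΔG = (+$592 million) / 0.4204 ≈ +$1,408 million.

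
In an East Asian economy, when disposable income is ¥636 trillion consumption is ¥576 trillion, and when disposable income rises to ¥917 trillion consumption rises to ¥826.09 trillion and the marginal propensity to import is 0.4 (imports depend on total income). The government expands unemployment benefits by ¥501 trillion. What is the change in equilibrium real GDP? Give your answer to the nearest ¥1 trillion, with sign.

MPC = ΔC/ΔYd = (826.09 − 576)/(917 − 636) = 250.09/281 = 0.89.
The transfer change shifts disposable income by +¥501 trillion, so first-round consumption changes by c·ΔTR = 0.89 × (+¥501 trillion) = +¥445.89 trillion.
Expenditure multiplier = 1/(1 − c + m) = 1/(1 − 0.89 + 0.4) = 1/0.51 ≈ 1.961.
The transfer multiplier is c × k ≈ 1.745, so ΔY = k × (c·ΔTR) = (+¥445.89 trillion) / 0.51 ≈ +¥874 trillion.

+¥874 trillion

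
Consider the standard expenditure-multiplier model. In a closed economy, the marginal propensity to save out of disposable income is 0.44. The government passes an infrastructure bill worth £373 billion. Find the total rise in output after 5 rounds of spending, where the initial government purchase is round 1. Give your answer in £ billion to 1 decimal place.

MPC = 1 − MPS = 1 − 0.44 = 0.56.
Round 1 adds ΔG = £373 billion; each later round is MPC = 0.56 times the previous.
After 5 rounds: 373 + 208.88 + 116.9728 + 65.504768 + 36.68267008 = ΔG·(1 − c^5)/(1 − c) = 373 × (1 − 0.0550731776)/0.44 ≈ £801 billion.

£801.0 billion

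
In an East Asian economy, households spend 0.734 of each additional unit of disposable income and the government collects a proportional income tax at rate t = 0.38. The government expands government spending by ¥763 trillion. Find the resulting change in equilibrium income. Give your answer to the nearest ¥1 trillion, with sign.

Government-spending multiplier = 1/(1 − c(1−t)) = 1/(1 − 0.734×0.62) = 1/0.54492 ≈ 1.835.
ΔY = k × ΔG = (+¥763 trillion) / 0.54492 ≈ +¥1,400 trillion.

+¥1,400 trillion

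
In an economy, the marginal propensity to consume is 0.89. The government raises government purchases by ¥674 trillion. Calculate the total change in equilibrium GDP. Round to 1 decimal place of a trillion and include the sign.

Expenditure multiplier = 1/(1 − MPC) = 1/(1 − 0.89) = 1/0.11 ≈ 9.091.
ΔY = k × ΔG = (+¥674 trillion) / 0.11 ≈ +¥6,127.3 trillion.

+¥6,127.3 trillion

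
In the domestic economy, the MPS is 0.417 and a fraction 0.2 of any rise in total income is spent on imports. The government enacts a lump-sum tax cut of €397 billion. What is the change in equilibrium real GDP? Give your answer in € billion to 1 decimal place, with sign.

+€375.1 billion

MPC = 1 − MPS = 1 − 0.417 = 0.583.
A lump-sum tax change of −€397 billion shifts disposable income by +€397 billion; first-round consumption changes by −c × ΔT = −0.583 × (−€397 billion) = +€231.451 billion.
Expenditure multiplier = 1/(1 − c + m) = 1/(1 − 0.583 + 0.2) = 1/0.617 ≈ 1.621.
The tax multiplier is −c × k ≈ −0.945, so ΔY = k × (−c·ΔT) = (+€231.451 billion) / 0.617 ≈ +€375.1 billion.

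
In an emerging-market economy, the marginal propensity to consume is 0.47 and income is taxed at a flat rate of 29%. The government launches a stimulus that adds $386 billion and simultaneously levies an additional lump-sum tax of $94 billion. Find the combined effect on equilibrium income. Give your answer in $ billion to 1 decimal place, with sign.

Expenditure multiplier = 1/(1 − c(1−t)) = 1/(1 − 0.47×0.71) = 1/0.6663 ≈ 1.501.
ΔG contributes k·ΔG = (+$386 billion) / 0.6663 ≈ +$579.3 billion.
ΔT of +$94 billion changes first-round spending by −c·ΔT = −$44.18 billion, contributing k·(−c·ΔT) = (−$44.18 billion) / 0.6663 ≈ −$66.3 billion.
Net ΔY = k(ΔG − c·ΔT) = (+$341.82 billion) / 0.6663 ≈ +$513 billion.

+$513.0 billion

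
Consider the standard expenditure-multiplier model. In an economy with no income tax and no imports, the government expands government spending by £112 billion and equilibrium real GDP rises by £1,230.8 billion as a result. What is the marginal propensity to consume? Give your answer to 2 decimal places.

0.91

Implied spending multiplier k = ΔY/ΔG = 1,230.8/112 ≈ 10.9893.
Since k = 1/(1 − MPC), MPC = 1 − 1/k = 1 − ΔG/ΔY = 1 − 112/1,230.8 ≈ 0.91.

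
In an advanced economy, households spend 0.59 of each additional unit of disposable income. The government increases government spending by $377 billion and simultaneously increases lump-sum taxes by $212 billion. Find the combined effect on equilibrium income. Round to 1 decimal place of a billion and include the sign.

Expenditure multiplier = 1/(1 − MPC) = 1/(1 − 0.59) = 1/0.41 ≈ 2.439.
ΔG contributes k·ΔG = (+$377 billion) / 0.41 ≈ +$919.5 billion.
ΔT of +$212 billion changes first-round spending by −c·ΔT = −$125.08 billion, contributing k·(−c·ΔT) = (−$125.08 billion) / 0.41 ≈ −$305.1 billion.
Net ΔY = k(ΔG − c·ΔT) = (+$251.92 billion) / 0.41 ≈ +$614.4 billion.

+$614.4 billion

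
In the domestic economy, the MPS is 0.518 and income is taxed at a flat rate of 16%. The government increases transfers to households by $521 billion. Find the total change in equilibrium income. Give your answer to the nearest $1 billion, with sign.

MPC = 1 − MPS = 1 − 0.518 = 0.482.
The transfer change shifts disposable income by +$521 billion, so first-round consumption changes by c·ΔTR = 0.482 × (+$521 billion) = +$251.122 billion.
Expenditure multiplier = 1/(1 − c(1−t)) = 1/(1 − 0.482×0.84) = 1/0.59512 ≈ 1.68.
The transfer multiplier is c × k ≈ 0.81, so ΔY = k × (c·ΔTR) = (+$251.122 billion) / 0.59512 ≈ +$422 billion.

+$422 billion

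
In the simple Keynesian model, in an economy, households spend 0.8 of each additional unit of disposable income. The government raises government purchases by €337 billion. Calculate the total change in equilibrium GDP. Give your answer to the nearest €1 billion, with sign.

Spending multiplier = 1/(1 − MPC) = 1/(1 − 0.8) = 1/0.2 = 5.
ΔY = k × ΔG = (+€337 billion) / 0.2 = +€1,685 billion.

+€1,685 billion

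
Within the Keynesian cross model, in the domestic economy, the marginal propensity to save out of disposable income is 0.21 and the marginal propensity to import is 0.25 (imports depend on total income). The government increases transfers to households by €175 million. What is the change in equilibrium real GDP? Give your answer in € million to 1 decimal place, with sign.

+€300.5 million

MPC = 1 − MPS = 1 − 0.21 = 0.79.
The transfer change shifts disposable income by +€175 million, so first-round consumption changes by c·ΔTR = 0.79 × (+€175 million) = +€138.25 million.
Expenditure multiplier = 1/(1 − c + m) = 1/(1 − 0.79 + 0.25) = 1/0.46 ≈ 2.174.
The transfer multiplier is c × k ≈ 1.717, so ΔY = k × (c·ΔTR) = (+€138.25 million) / 0.46 ≈ +€300.5 million.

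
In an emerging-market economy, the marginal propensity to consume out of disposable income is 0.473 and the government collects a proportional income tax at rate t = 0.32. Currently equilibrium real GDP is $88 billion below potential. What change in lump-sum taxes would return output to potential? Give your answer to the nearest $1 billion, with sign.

Spending multiplier = 1/(1 − c(1−t)) = 1/(1 − 0.473×0.68) = 1/0.67836 ≈ 1.474.
Tax multiplier = −c·k = −0.473/0.67836 ≈ −0.697. Need ΔY = +$88 billion, so ΔT = ΔY/(−c·k) = −(+$88 billion) × 0.67836 / 0.473 ≈ −$126 billion.
The government should cut lump-sum taxes by $126 billion.

−$126 billion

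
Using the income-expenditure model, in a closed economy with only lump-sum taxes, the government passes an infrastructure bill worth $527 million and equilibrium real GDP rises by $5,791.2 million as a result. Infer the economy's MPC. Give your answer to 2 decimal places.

Implied spending multiplier k = ΔY/ΔG = 5,791.2/527 ≈ 10.989.
Since k = 1/(1 − MPC), MPC = 1 − 1/k = 1 − ΔG/ΔY = 1 − 527/5,791.2 ≈ 0.91.

0.91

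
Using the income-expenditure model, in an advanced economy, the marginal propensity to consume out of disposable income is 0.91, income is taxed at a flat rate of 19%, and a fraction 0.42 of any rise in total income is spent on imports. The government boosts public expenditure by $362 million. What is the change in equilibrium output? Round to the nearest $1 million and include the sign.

Spending multiplier = 1/(1 − c(1−t) + m) = 1/(1 − 0.91×0.81 + 0.42) = 1/0.6829 ≈ 1.464.
ΔY = k × ΔG = (+$362 million) / 0.6829 ≈ +$530 million.

+$530 million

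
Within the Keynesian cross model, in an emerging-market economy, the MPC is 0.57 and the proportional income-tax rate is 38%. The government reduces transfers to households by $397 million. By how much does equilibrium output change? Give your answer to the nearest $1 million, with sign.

−$350 million

The transfer change shifts disposable income by −$397 million, so first-round consumption changes by c·ΔTR = 0.57 × (−$397 million) = −$226.29 million.
Expenditure multiplier = 1/(1 − c(1−t)) = 1/(1 − 0.57×0.62) = 1/0.6466 ≈ 1.547.
The transfer multiplier is c × k ≈ 0.882, so ΔY = k × (c·ΔTR) = (−$226.29 million) / 0.6466 ≈ −$350 million.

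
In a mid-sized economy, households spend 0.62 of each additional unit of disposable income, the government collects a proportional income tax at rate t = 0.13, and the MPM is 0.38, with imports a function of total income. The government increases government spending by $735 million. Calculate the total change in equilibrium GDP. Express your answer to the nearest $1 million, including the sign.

Spending multiplier = 1/(1 − c(1−t) + m) = 1/(1 − 0.62×0.87 + 0.38) = 1/0.8406 ≈ 1.19.
ΔY = k × ΔG = (+$735 million) / 0.8406 ≈ +$874 million.

+$874 million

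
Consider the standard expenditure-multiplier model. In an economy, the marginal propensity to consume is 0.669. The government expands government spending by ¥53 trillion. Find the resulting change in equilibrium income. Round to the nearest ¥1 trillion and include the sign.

Spending multiplier = 1/(1 − MPC) = 1/(1 − 0.669) = 1/0.331 ≈ 3.021.
ΔY = k × ΔG = (+¥53 trillion) / 0.331 ≈ +¥160 trillion.

+¥160 trillion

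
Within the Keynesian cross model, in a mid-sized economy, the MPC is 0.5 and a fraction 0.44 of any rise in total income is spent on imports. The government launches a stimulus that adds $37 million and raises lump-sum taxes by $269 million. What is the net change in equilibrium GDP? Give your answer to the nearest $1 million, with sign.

−$104 million

Expenditure multiplier = 1/(1 − c + m) = 1/(1 − 0.5 + 0.44) = 1/0.94 ≈ 1.064.
ΔG contributes k·ΔG = (+$37 million) / 0.94 ≈ +$39.4 million.
ΔT of +$269 million changes first-round spending by −c·ΔT = −$134.5 million, contributing k·(−c·ΔT) = (−$134.5 million) / 0.94 ≈ −$143.1 million.
Net ΔY = k(ΔG − c·ΔT) = (−$97.5 million) / 0.94 ≈ −$104 million.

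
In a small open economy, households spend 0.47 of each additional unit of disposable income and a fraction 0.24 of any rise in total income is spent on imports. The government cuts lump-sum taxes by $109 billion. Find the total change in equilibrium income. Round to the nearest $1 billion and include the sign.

A lump-sum tax change of −$109 billion shifts disposable income by +$109 billion; first-round consumption changes by −c × ΔT = −0.47 × (−$109 billion) = +$51.23 billion.
Expenditure multiplier = 1/(1 − c + m) = 1/(1 − 0.47 + 0.24) = 1/0.77 ≈ 1.299.
The tax multiplier is −c × k ≈ −0.61, so ΔY = k × (−c·ΔT) = (+$51.23 billion) / 0.77 ≈ +$67 billion.

+$67 billion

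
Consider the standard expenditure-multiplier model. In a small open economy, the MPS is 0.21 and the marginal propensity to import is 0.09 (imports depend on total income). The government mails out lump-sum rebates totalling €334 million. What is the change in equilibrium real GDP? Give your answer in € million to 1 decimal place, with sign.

+€879.5 million

MPC = 1 − MPS = 1 − 0.21 = 0.79.
A lump-sum tax change of −€334 million shifts disposable income by +€334 million; first-round consumption changes by −c × ΔT = −0.79 × (−€334 million) = +€263.86 million.
Expenditure multiplier = 1/(1 − c + m) = 1/(1 − 0.79 + 0.09) = 1/0.3 ≈ 3.333.
The tax multiplier is −c × k ≈ −2.633, so ΔY = k × (−c·ΔT) = (+€263.86 million) / 0.3 ≈ +€879.5 million.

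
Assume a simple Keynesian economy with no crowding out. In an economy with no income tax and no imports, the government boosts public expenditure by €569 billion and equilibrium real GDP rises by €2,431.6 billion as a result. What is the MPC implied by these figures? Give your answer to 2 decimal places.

0.77

Implied spending multiplier k = ΔY/ΔG = 2,431.6/569 ≈ 4.2735.
Since k = 1/(1 − MPC), MPC = 1 − 1/k = 1 − ΔG/ΔY = 1 − 569/2,431.6 ≈ 0.77.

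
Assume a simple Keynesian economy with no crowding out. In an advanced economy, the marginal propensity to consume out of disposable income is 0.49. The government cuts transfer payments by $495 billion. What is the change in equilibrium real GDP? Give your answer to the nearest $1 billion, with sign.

The transfer change shifts disposable income by −$495 billion, so first-round consumption changes by c·ΔTR = 0.49 × (−$495 billion) = −$242.55 billion.
Expenditure multiplier = 1/(1 − MPC) = 1/(1 − 0.49) = 1/0.51 ≈ 1.961.
The transfer multiplier is c × k ≈ 0.961, so ΔY = k × (c·ΔTR) = (−$242.55 billion) / 0.51 ≈ −$476 billion.

−$476 billion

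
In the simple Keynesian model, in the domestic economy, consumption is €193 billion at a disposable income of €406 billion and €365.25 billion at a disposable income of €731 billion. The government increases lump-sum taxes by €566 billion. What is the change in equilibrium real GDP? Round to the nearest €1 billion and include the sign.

MPC = ΔC/ΔYd = (365.25 − 193)/(731 − 406) = 172.25/325 = 0.53.
A lump-sum tax change of +€566 billion shifts disposable income by −€566 billion; first-round consumption changes by −c × ΔT = −0.53 × (+€566 billion) = −€299.98 billion.
Expenditure multiplier = 1/(1 − MPC) = 1/(1 − 0.53) = 1/0.47 ≈ 2.128.
The tax multiplier is −c × k ≈ −1.128, so ΔY = k × (−c·ΔT) = (−€299.98 billion) / 0.47 ≈ −€638 billion.

−€638 billion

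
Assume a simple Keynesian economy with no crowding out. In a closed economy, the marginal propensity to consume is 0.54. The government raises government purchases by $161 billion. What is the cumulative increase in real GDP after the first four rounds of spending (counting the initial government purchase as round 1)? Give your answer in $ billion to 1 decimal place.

Round 1 adds ΔG = $161 billion; each later round is MPC = 0.54 times the previous.
After 4 rounds: 161 + 86.94 + 46.9476 + 25.351704 = ΔG·(1 − c^4)/(1 − c) = 161 × (1 − 0.08503056)/0.46 ≈ $320.2 billion.

$320.2 billion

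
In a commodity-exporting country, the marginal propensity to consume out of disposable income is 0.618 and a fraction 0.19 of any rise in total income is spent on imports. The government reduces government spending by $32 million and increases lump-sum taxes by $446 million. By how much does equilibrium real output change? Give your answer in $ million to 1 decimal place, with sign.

Expenditure multiplier = 1/(1 − c + m) = 1/(1 − 0.618 + 0.19) = 1/0.572 ≈ 1.748.
ΔG contributes k·ΔG = (−$32 million) / 0.572 ≈ −$55.9 million.
ΔT of +$446 million changes first-round spending by −c·ΔT = −$275.628 million, contributing k·(−c·ΔT) = (−$275.628 million) / 0.572 ≈ −$481.9 million.
Net ΔY = k(ΔG − c·ΔT) = (−$307.628 million) / 0.572 ≈ −$537.8 million.

−$537.8 million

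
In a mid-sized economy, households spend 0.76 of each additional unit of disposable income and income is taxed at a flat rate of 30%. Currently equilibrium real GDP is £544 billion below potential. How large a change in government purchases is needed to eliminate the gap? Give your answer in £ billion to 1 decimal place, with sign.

Spending multiplier = 1/(1 − c(1−t)) = 1/(1 − 0.76×0.7) = 1/0.468 ≈ 2.137.
Need ΔY = +£544 billion, so ΔG = ΔY/k = (+£544 billion) × 0.468 ≈ +£254.6 billion.
The government should increase government purchases by £254.6 billion.

+£254.6 billion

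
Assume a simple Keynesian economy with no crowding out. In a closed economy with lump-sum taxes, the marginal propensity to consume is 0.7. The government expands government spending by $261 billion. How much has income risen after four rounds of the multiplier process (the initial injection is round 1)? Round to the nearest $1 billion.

$661 billion

Round 1 adds ΔG = $261 billion; each later round is MPC = 0.7 times the previous.
After 4 rounds: 261 + 182.7 + 127.89 + 89.523 = ΔG·(1 − c^4)/(1 − c) = 261 × (1 − 0.2401)/0.3 ≈ $661 billion.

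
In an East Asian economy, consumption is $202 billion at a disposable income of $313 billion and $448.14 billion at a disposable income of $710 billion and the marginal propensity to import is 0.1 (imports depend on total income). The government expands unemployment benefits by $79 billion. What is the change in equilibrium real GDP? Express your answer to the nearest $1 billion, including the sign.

MPC = ΔC/ΔYd = (448.14 − 202)/(710 − 313) = 246.14/397 = 0.62.
The transfer change shifts disposable income by +$79 billion, so first-round consumption changes by c·ΔTR = 0.62 × (+$79 billion) = +$48.98 billion.
Expenditure multiplier = 1/(1 − c + m) = 1/(1 − 0.62 + 0.1) = 1/0.48 ≈ 2.083.
The transfer multiplier is c × k ≈ 1.292, so ΔY = k × (c·ΔTR) = (+$48.98 billion) / 0.48 ≈ +$102 billion.

+$102 billion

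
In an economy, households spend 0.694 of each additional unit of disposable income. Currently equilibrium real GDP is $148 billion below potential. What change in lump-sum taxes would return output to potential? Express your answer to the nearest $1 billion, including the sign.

−$65 billion

Spending multiplier = 1/(1 − MPC) = 1/(1 − 0.694) = 1/0.306 ≈ 3.268.
Tax multiplier = −c·k = −0.694/0.306 ≈ −2.268. Need ΔY = +$148 billion, so ΔT = ΔY/(−c·k) = −(+$148 billion) × 0.306 / 0.694 ≈ −$65 billion.
The government should cut lump-sum taxes by $65 billion.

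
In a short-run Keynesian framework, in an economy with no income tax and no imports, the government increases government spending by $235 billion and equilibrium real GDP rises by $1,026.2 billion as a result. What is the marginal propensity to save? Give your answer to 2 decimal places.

Implied spending multiplier k = ΔY/ΔG = 1,026.2/235 ≈ 4.3668.
Since k = 1/(1 − MPC), MPC = 1 − 1/k = 1 − ΔG/ΔY = 1 − 235/1,026.2 ≈ 0.77.
MPS = 1 − MPC = 0.23.

0.23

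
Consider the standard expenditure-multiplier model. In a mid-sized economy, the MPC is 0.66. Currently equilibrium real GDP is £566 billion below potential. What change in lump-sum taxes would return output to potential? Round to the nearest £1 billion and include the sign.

−£292 billion

Spending multiplier = 1/(1 − MPC) = 1/(1 − 0.66) = 1/0.34 ≈ 2.941.
Tax multiplier = −c·k = −0.66/0.34 ≈ −1.941. Need ΔY = +£566 billion, so ΔT = ΔY/(−c·k) = −(+£566 billion) × 0.34 / 0.66 ≈ −£292 billion.
The government should cut lump-sum taxes by £292 billion.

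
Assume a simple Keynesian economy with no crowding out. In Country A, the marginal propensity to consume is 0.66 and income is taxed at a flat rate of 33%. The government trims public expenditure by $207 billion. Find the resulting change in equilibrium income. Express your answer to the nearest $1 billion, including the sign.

−$371 billion

Spending multiplier = 1/(1 − c(1−t)) = 1/(1 − 0.66×0.67) = 1/0.5578 ≈ 1.793.
ΔY = k × ΔG = (−$207 billion) / 0.5578 ≈ −$371 billion.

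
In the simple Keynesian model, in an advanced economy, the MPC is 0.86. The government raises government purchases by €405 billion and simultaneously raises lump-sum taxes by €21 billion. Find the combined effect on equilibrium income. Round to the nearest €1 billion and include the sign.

+€2,764 billion

Expenditure multiplier = 1/(1 − MPC) = 1/(1 − 0.86) = 1/0.14 ≈ 7.143.
ΔG contributes k·ΔG = (+€405 billion) / 0.14 ≈ +€2,892.9 billion.
ΔT of +€21 billion changes first-round spending by −c·ΔT = −€18.06 billion, contributing k·(−c·ΔT) = (−€18.06 billion) / 0.14 = −€129 billion.
Net ΔY = k(ΔG − c·ΔT) = (+€386.94 billion) / 0.14 ≈ +€2,764 billion.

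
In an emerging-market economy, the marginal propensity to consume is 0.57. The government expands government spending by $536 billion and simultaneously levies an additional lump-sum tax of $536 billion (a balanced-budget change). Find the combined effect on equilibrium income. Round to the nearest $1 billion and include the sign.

Expenditure multiplier = 1/(1 − MPC) = 1/(1 − 0.57) = 1/0.43 ≈ 2.326.
ΔG contributes k·ΔG = (+$536 billion) / 0.43 ≈ +$1,246.5 billion.
ΔT of +$536 billion changes first-round spending by −c·ΔT = −$305.52 billion, contributing k·(−c·ΔT) = (−$305.52 billion) / 0.43 ≈ −$710.5 billion.
With ΔG = ΔT and no other leakages, the balanced-budget multiplier is 1, so ΔY = ΔG = +$536 billion.

+$536 billion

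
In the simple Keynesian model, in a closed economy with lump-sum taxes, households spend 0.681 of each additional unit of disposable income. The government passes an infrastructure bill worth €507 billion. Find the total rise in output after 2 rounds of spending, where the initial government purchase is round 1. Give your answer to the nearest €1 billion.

€852 billion

Round 1 adds ΔG = €507 billion; each later round is MPC = 0.681 times the previous.
After 2 rounds: 507 + 345.267 = ΔG·(1 − c^2)/(1 − c) = 507 × (1 − 0.463761)/0.319 ≈ €852 billion.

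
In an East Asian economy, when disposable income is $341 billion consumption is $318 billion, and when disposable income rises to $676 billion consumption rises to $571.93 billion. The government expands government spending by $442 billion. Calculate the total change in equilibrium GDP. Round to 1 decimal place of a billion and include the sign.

MPC = ΔC/ΔYd = (571.93 − 318)/(676 − 341) = 253.93/335 = 0.758.
Expenditure multiplier = 1/(1 − MPC) = 1/(1 − 0.758) = 1/0.242 ≈ 4.132.
ΔY = k × ΔG = (+$442 billion) / 0.242 ≈ +$1,826.4 billion.

+$1,826.4 billion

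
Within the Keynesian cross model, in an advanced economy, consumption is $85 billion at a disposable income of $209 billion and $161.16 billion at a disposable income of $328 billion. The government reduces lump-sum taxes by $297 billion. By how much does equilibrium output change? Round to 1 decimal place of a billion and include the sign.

MPC = ΔC/ΔYd = (161.16 − 85)/(328 − 209) = 76.16/119 = 0.64.
A lump-sum tax change of −$297 billion shifts disposable income by +$297 billion; first-round consumption changes by −c × ΔT = −0.64 × (−$297 billion) = +$190.08 billion.
Expenditure multiplier = 1/(1 − MPC) = 1/(1 − 0.64) = 1/0.36 ≈ 2.778.
The tax multiplier is −c × k ≈ −1.778, so ΔY = k × (−c·ΔT) = (+$190.08 billion) / 0.36 = +$528 billion.

+$528.0 billion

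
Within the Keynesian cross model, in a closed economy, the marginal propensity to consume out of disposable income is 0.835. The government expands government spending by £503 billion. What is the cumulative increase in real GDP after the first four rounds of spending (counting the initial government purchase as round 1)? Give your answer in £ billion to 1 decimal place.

£1,566.5 billion

Round 1 adds ΔG = £503 billion; each later round is MPC = 0.835 times the previous.
After 4 rounds: 503 + 420.005 + 350.704175 + 292.837986125 = ΔG·(1 − c^4)/(1 − c) = 503 × (1 − 0.486122700625)/0.165 ≈ £1,566.5 billion.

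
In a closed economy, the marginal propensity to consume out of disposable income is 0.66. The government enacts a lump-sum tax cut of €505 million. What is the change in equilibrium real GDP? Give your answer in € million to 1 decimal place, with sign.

A lump-sum tax change of −€505 million shifts disposable income by +€505 million; first-round consumption changes by −c × ΔT = −0.66 × (−€505 million) = +€333.3 million.
Expenditure multiplier = 1/(1 − MPC) = 1/(1 − 0.66) = 1/0.34 ≈ 2.941.
The tax multiplier is −c × k ≈ −1.941, so ΔY = k × (−c·ΔT) = (+€333.3 million) / 0.34 ≈ +€980.3 million.

+€980.3 million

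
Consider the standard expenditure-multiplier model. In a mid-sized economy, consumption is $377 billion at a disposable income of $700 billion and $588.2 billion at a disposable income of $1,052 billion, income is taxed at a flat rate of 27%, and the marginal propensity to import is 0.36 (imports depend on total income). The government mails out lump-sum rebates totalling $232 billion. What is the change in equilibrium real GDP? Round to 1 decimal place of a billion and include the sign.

+$151.0 billion

MPC = ΔC/ΔYd = (588.2 − 377)/(1,052 − 700) = 211.2/352 = 0.6.
A lump-sum tax change of −$232 billion shifts disposable income by +$232 billion; first-round consumption changes by −c × ΔT = −0.6 × (−$232 billion) = +$139.2 billion.
Expenditure multiplier = 1/(1 − c(1−t) + m) = 1/(1 − 0.6×0.73 + 0.36) = 1/0.922 ≈ 1.085.
The tax multiplier is −c × k ≈ −0.651, so ΔY = k × (−c·ΔT) = (+$139.2 billion) / 0.922 ≈ +$151 billion.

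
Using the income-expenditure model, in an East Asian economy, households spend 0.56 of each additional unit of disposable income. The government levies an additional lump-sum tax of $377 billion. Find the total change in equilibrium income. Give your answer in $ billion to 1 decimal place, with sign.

A lump-sum tax change of +$377 billion shifts disposable income by −$377 billion; first-round consumption changes by −c × ΔT = −0.56 × (+$377 billion) = −$211.12 billion.
Expenditure multiplier = 1/(1 − MPC) = 1/(1 − 0.56) = 1/0.44 ≈ 2.273.
The tax multiplier is −c × k ≈ −1.273, so ΔY = k × (−c·ΔT) = (−$211.12 billion) / 0.44 ≈ −$479.8 billion.

−$479.8 billion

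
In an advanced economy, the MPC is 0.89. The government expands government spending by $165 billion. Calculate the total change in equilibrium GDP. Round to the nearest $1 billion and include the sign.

+$1,500 billion

Expenditure multiplier = 1/(1 − MPC) = 1/(1 − 0.89) = 1/0.11 ≈ 9.091.
ΔY = k × ΔG = (+$165 billion) / 0.11 = +$1,500 billion.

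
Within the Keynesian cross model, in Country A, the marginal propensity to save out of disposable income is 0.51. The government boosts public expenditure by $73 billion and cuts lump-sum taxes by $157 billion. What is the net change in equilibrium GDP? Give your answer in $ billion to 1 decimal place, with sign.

+$294.0 billion

MPC = 1 − MPS = 1 − 0.51 = 0.49.
Expenditure multiplier = 1/(1 − MPC) = 1/(1 − 0.49) = 1/0.51 ≈ 1.961.
ΔG contributes k·ΔG = (+$73 billion) / 0.51 ≈ +$143.1 billion.
ΔT of −$157 billion changes first-round spending by −c·ΔT = +$76.93 billion, contributing k·(−c·ΔT) = (+$76.93 billion) / 0.51 ≈ +$150.8 billion.
Net ΔY = k(ΔG − c·ΔT) = (+$149.93 billion) / 0.51 ≈ +$294 billion.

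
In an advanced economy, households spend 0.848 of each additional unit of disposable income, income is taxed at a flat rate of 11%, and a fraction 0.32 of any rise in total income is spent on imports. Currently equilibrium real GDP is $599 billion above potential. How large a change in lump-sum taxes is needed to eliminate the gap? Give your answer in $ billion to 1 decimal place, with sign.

+$399.3 billion

Spending multiplier = 1/(1 − c(1−t) + m) = 1/(1 − 0.848×0.89 + 0.32) = 1/0.56528 ≈ 1.769.
Tax multiplier = −c·k = −0.848/0.56528 ≈ −1.5. Need ΔY = −$599 billion, so ΔT = ΔY/(−c·k) = −(−$599 billion) × 0.56528 / 0.848 ≈ +$399.3 billion.
The government should raise lump-sum taxes by $399.3 billion.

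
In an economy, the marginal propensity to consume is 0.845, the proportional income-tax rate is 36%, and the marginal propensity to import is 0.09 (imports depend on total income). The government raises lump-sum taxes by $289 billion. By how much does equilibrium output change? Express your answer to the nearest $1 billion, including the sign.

A lump-sum tax change of +$289 billion shifts disposable income by −$289 billion; first-round consumption changes by −c × ΔT = −0.845 × (+$289 billion) = −$244.205 billion.
Expenditure multiplier = 1/(1 − c(1−t) + m) = 1/(1 − 0.845×0.64 + 0.09) = 1/0.5492 ≈ 1.821.
The tax multiplier is −c × k ≈ −1.539, so ΔY = k × (−c·ΔT) = (−$244.205 billion) / 0.5492 ≈ −$445 billion.

−$445 billion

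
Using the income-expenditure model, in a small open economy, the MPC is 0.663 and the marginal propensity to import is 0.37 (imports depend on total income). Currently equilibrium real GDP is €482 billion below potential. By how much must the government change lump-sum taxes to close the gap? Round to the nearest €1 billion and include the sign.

−€514 billion

Spending multiplier = 1/(1 − c + m) = 1/(1 − 0.663 + 0.37) = 1/0.707 ≈ 1.414.
Tax multiplier = −c·k = −0.663/0.707 ≈ −0.938. Need ΔY = +€482 billion, so ΔT = ΔY/(−c·k) = −(+€482 billion) × 0.707 / 0.663 ≈ −€514 billion.
The government should cut lump-sum taxes by €514 billion.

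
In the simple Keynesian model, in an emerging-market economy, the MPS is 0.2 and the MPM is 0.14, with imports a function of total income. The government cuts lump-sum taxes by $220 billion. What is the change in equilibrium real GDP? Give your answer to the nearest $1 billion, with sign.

MPC = 1 − MPS = 1 − 0.2 = 0.8.
A lump-sum tax change of −$220 billion shifts disposable income by +$220 billion; first-round consumption changes by −c × ΔT = −0.8 × (−$220 billion) = +$176 billion.
Expenditure multiplier = 1/(1 − c + m) = 1/(1 − 0.8 + 0.14) = 1/0.34 ≈ 2.941.
The tax multiplier is −c × k ≈ −2.353, so ΔY = k × (−c·ΔT) = (+$176 billion) / 0.34 ≈ +$518 billion.

+$518 billion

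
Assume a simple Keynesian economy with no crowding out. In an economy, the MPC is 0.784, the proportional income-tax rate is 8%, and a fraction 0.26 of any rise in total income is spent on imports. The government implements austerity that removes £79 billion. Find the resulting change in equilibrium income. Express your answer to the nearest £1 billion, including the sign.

Expenditure multiplier = 1/(1 − c(1−t) + m) = 1/(1 − 0.784×0.92 + 0.26) = 1/0.53872 ≈ 1.856.
ΔY = k × ΔG = (−£79 billion) / 0.53872 ≈ −£147 billion.

−£147 billion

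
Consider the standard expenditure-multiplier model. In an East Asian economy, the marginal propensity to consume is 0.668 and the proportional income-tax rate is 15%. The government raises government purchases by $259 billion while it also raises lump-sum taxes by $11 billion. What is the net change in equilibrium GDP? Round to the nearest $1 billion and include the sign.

+$582 billion

Expenditure multiplier = 1/(1 − c(1−t)) = 1/(1 − 0.668×0.85) = 1/0.4322 ≈ 2.314.
ΔG contributes k·ΔG = (+$259 billion) / 0.4322 ≈ +$599.3 billion.
ΔT of +$11 billion changes first-round spending by −c·ΔT = −$7.348 billion, contributing k·(−c·ΔT) = (−$7.348 billion) / 0.4322 ≈ −$17 billion.
Net ΔY = k(ΔG − c·ΔT) = (+$251.652 billion) / 0.4322 ≈ +$582 billion.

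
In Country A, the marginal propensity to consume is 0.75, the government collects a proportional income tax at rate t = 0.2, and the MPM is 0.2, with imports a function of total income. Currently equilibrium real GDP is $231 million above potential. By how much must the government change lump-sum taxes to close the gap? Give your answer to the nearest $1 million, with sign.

+$185 million

Spending multiplier = 1/(1 − c(1−t) + m) = 1/(1 − 0.75×0.8 + 0.2) = 1/0.6 ≈ 1.667.
Tax multiplier = −c·k = −0.75/0.6 = −1.25. Need ΔY = −$231 million, so ΔT = ΔY/(−c·k) = −(−$231 million) × 0.6 / 0.75 ≈ +$185 million.
The government should raise lump-sum taxes by $185 million.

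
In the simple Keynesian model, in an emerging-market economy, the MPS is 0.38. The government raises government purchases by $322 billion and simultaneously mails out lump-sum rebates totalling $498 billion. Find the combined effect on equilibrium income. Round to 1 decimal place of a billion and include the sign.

+$1,659.9 billion

MPC = 1 − MPS = 1 − 0.38 = 0.62.
Expenditure multiplier = 1/(1 − MPC) = 1/(1 − 0.62) = 1/0.38 ≈ 2.632.
ΔG contributes k·ΔG = (+$322 billion) / 0.38 ≈ +$847.4 billion.
ΔT of −$498 billion changes first-round spending by −c·ΔT = +$308.76 billion, contributing k·(−c·ΔT) = (+$308.76 billion) / 0.38 ≈ +$812.5 billion.
Net ΔY = k(ΔG − c·ΔT) = (+$630.76 billion) / 0.38 ≈ +$1,659.9 billion.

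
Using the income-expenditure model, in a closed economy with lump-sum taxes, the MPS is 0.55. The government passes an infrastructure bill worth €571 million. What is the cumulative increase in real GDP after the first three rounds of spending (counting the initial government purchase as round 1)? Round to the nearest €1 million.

€944 million

MPC = 1 − MPS = 1 − 0.55 = 0.45.
Round 1 adds ΔG = €571 million; each later round is MPC = 0.45 times the previous.
After 3 rounds: 571 + 256.95 + 115.6275 = ΔG·(1 − c^3)/(1 − c) = 571 × (1 − 0.091125)/0.55 ≈ €944 million.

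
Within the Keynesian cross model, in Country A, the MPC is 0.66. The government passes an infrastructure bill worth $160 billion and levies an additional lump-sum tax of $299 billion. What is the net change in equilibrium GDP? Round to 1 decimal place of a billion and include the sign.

Expenditure multiplier = 1/(1 − MPC) = 1/(1 − 0.66) = 1/0.34 ≈ 2.941.
ΔG contributes k·ΔG = (+$160 billion) / 0.34 ≈ +$470.6 billion.
ΔT of +$299 billion changes first-round spending by −c·ΔT = −$197.34 billion, contributing k·(−c·ΔT) = (−$197.34 billion) / 0.34 ≈ −$580.4 billion.
Net ΔY = k(ΔG − c·ΔT) = (−$37.34 billion) / 0.34 ≈ −$109.8 billion.

−$109.8 billion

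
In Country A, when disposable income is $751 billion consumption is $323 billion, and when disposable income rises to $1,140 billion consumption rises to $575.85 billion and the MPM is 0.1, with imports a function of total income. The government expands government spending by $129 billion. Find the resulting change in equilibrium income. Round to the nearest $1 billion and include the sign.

+$287 billion

MPC = ΔC/ΔYd = (575.85 − 323)/(1,140 − 751) = 252.85/389 = 0.65.
Spending multiplier = 1/(1 − c + m) = 1/(1 − 0.65 + 0.1) = 1/0.45 ≈ 2.222.
ΔY = k × ΔG = (+$129 billion) / 0.45 ≈ +$287 billion.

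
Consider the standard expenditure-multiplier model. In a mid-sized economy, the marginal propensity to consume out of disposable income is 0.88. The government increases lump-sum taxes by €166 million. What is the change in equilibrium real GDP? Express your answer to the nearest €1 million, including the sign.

−€1,217 million

A lump-sum tax change of +€166 million shifts disposable income by −€166 million; first-round consumption changes by −c × ΔT = −0.88 × (+€166 million) = −€146.08 million.
Expenditure multiplier = 1/(1 − MPC) = 1/(1 − 0.88) = 1/0.12 ≈ 8.333.
The tax multiplier is −c × k ≈ −7.333, so ΔY = k × (−c·ΔT) = (−€146.08 million) / 0.12 ≈ −€1,217 million.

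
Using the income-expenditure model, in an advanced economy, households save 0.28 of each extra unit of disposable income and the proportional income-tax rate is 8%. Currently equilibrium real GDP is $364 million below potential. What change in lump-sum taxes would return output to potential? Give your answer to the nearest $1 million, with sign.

−$171 million

MPC = 1 − MPS = 1 − 0.28 = 0.72.
Spending multiplier = 1/(1 − c(1−t)) = 1/(1 − 0.72×0.92) = 1/0.3376 ≈ 2.962.
Tax multiplier = −c·k = −0.72/0.3376 ≈ −2.133. Need ΔY = +$364 million, so ΔT = ΔY/(−c·k) = −(+$364 million) × 0.3376 / 0.72 ≈ −$171 million.
The government should cut lump-sum taxes by $171 million.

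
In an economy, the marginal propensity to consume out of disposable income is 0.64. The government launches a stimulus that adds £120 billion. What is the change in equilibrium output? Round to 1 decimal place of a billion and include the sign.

+£333.3 billion

Government-spending multiplier = 1/(1 − MPC) = 1/(1 − 0.64) = 1/0.36 ≈ 2.778.
ΔY = k × ΔG = (+£120 billion) / 0.36 ≈ +£333.3 billion.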